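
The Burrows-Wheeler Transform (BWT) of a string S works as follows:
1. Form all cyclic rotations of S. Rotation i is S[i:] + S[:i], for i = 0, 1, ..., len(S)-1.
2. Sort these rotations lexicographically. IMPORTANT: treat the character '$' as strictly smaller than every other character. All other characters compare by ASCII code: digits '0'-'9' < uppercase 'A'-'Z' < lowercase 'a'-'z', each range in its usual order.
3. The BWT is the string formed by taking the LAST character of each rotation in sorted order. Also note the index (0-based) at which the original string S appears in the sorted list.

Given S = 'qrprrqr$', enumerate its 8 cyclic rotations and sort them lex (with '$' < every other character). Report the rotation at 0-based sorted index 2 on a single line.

All 8 rotations (rotation i = S[i:]+S[:i]):
  rot[0] = qrprrqr$
  rot[1] = rprrqr$q
  rot[2] = prrqr$qr
  rot[3] = rrqr$qrp
  rot[4] = rqr$qrpr
  rot[5] = qr$qrprr
  rot[6] = r$qrprrq
  rot[7] = $qrprrqr
Sorted (with $ < everything):
  sorted[0] = $qrprrqr
  sorted[1] = prrqr$qr
  sorted[2] = qr$qrprr
  sorted[3] = qrprrqr$
  sorted[4] = r$qrprrq
  sorted[5] = rprrqr$q
  sorted[6] = rqr$qrpr
  sorted[7] = rrqr$qrp
sorted[2] = qr$qrprr

Answer: qr$qrprr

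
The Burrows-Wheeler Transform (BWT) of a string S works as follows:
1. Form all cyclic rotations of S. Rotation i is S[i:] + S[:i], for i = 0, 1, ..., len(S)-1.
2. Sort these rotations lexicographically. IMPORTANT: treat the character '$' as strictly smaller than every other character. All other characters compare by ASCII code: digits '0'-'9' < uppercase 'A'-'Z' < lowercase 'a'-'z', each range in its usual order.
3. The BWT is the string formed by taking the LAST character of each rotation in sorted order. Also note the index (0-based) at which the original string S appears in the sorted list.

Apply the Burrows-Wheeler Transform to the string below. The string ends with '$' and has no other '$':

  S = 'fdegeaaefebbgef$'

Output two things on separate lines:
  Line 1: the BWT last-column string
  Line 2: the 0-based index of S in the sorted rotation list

All 16 rotations (rotation i = S[i:]+S[:i]):
  rot[0] = fdegeaaefebbgef$
  rot[1] = degeaaefebbgef$f
  rot[2] = egeaaefebbgef$fd
  rot[3] = geaaefebbgef$fde
  rot[4] = eaaefebbgef$fdeg
  rot[5] = aaefebbgef$fdege
  rot[6] = aefebbgef$fdegea
  rot[7] = efebbgef$fdegeaa
  rot[8] = febbgef$fdegeaae
  rot[9] = ebbgef$fdegeaaef
  rot[10] = bbgef$fdegeaaefe
  rot[11] = bgef$fdegeaaefeb
  rot[12] = gef$fdegeaaefebb
  rot[13] = ef$fdegeaaefebbg
  rot[14] = f$fdegeaaefebbge
  rot[15] = $fdegeaaefebbgef
Sorted (with $ < everything):
  sorted[0] = $fdegeaaefebbgef  (last char: 'f')
  sorted[1] = aaefebbgef$fdege  (last char: 'e')
  sorted[2] = aefebbgef$fdegea  (last char: 'a')
  sorted[3] = bbgef$fdegeaaefe  (last char: 'e')
  sorted[4] = bgef$fdegeaaefeb  (last char: 'b')
  sorted[5] = degeaaefebbgef$f  (last char: 'f')
  sorted[6] = eaaefebbgef$fdeg  (last char: 'g')
  sorted[7] = ebbgef$fdegeaaef  (last char: 'f')
  sorted[8] = ef$fdegeaaefebbg  (last char: 'g')
  sorted[9] = efebbgef$fdegeaa  (last char: 'a')
  sorted[10] = egeaaefebbgef$fd  (last char: 'd')
  sorted[11] = f$fdegeaaefebbge  (last char: 'e')
  sorted[12] = fdegeaaefebbgef$  (last char: '$')
  sorted[13] = febbgef$fdegeaae  (last char: 'e')
  sorted[14] = geaaefebbgef$fde  (last char: 'e')
  sorted[15] = gef$fdegeaaefebb  (last char: 'b')
Last column: feaebfgfgade$eeb
Original string S is at sorted index 12

Answer: feaebfgfgade$eeb
12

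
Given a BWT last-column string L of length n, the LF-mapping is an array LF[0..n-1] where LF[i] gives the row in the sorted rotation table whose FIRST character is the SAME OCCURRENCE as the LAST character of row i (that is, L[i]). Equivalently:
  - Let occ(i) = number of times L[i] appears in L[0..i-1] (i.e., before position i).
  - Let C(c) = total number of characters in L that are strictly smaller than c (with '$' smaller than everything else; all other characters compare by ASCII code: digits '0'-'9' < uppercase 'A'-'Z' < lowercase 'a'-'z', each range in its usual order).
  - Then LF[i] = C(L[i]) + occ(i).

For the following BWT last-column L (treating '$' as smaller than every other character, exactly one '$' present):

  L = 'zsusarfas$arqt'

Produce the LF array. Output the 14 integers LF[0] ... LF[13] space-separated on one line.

Answer: 13 8 12 9 1 6 4 2 10 0 3 7 5 11

Derivation:
Char counts: '$':1, 'a':3, 'f':1, 'q':1, 'r':2, 's':3, 't':1, 'u':1, 'z':1
C (first-col start): C('$')=0, C('a')=1, C('f')=4, C('q')=5, C('r')=6, C('s')=8, C('t')=11, C('u')=12, C('z')=13
L[0]='z': occ=0, LF[0]=C('z')+0=13+0=13
L[1]='s': occ=0, LF[1]=C('s')+0=8+0=8
L[2]='u': occ=0, LF[2]=C('u')+0=12+0=12
L[3]='s': occ=1, LF[3]=C('s')+1=8+1=9
L[4]='a': occ=0, LF[4]=C('a')+0=1+0=1
L[5]='r': occ=0, LF[5]=C('r')+0=6+0=6
L[6]='f': occ=0, LF[6]=C('f')+0=4+0=4
L[7]='a': occ=1, LF[7]=C('a')+1=1+1=2
L[8]='s': occ=2, LF[8]=C('s')+2=8+2=10
L[9]='$': occ=0, LF[9]=C('$')+0=0+0=0
L[10]='a': occ=2, LF[10]=C('a')+2=1+2=3
L[11]='r': occ=1, LF[11]=C('r')+1=6+1=7
L[12]='q': occ=0, LF[12]=C('q')+0=5+0=5
L[13]='t': occ=0, LF[13]=C('t')+0=11+0=11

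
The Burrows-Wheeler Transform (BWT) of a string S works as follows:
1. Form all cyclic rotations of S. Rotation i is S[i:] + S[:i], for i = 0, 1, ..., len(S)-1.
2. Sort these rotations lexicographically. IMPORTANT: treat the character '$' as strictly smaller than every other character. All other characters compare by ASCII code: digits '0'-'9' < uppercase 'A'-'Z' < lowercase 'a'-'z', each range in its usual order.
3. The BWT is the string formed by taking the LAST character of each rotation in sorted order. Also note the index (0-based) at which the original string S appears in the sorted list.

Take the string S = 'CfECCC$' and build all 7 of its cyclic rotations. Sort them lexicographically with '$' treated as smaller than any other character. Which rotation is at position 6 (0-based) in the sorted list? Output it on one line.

All 7 rotations (rotation i = S[i:]+S[:i]):
  rot[0] = CfECCC$
  rot[1] = fECCC$C
  rot[2] = ECCC$Cf
  rot[3] = CCC$CfE
  rot[4] = CC$CfEC
  rot[5] = C$CfECC
  rot[6] = $CfECCC
Sorted (with $ < everything):
  sorted[0] = $CfECCC
  sorted[1] = C$CfECC
  sorted[2] = CC$CfEC
  sorted[3] = CCC$CfE
  sorted[4] = CfECCC$
  sorted[5] = ECCC$Cf
  sorted[6] = fECCC$C
sorted[6] = fECCC$C

Answer: fECCC$C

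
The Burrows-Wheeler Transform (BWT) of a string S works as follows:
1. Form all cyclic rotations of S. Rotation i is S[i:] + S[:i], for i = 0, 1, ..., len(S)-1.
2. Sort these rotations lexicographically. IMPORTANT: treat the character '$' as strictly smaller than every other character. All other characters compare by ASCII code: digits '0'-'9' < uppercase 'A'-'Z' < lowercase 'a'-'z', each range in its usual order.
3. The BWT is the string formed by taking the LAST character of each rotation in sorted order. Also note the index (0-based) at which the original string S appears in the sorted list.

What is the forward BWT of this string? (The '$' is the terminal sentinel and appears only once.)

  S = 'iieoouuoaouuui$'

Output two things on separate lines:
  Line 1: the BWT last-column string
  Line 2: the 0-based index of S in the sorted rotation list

Answer: ioiui$ueoauuuoo
5

Derivation:
All 15 rotations (rotation i = S[i:]+S[:i]):
  rot[0] = iieoouuoaouuui$
  rot[1] = ieoouuoaouuui$i
  rot[2] = eoouuoaouuui$ii
  rot[3] = oouuoaouuui$iie
  rot[4] = ouuoaouuui$iieo
  rot[5] = uuoaouuui$iieoo
  rot[6] = uoaouuui$iieoou
  rot[7] = oaouuui$iieoouu
  rot[8] = aouuui$iieoouuo
  rot[9] = ouuui$iieoouuoa
  rot[10] = uuui$iieoouuoao
  rot[11] = uui$iieoouuoaou
  rot[12] = ui$iieoouuoaouu
  rot[13] = i$iieoouuoaouuu
  rot[14] = $iieoouuoaouuui
Sorted (with $ < everything):
  sorted[0] = $iieoouuoaouuui  (last char: 'i')
  sorted[1] = aouuui$iieoouuo  (last char: 'o')
  sorted[2] = eoouuoaouuui$ii  (last char: 'i')
  sorted[3] = i$iieoouuoaouuu  (last char: 'u')
  sorted[4] = ieoouuoaouuui$i  (last char: 'i')
  sorted[5] = iieoouuoaouuui$  (last char: '$')
  sorted[6] = oaouuui$iieoouu  (last char: 'u')
  sorted[7] = oouuoaouuui$iie  (last char: 'e')
  sorted[8] = ouuoaouuui$iieo  (last char: 'o')
  sorted[9] = ouuui$iieoouuoa  (last char: 'a')
  sorted[10] = ui$iieoouuoaouu  (last char: 'u')
  sorted[11] = uoaouuui$iieoou  (last char: 'u')
  sorted[12] = uui$iieoouuoaou  (last char: 'u')
  sorted[13] = uuoaouuui$iieoo  (last char: 'o')
  sorted[14] = uuui$iieoouuoao  (last char: 'o')
Last column: ioiui$ueoauuuoo
Original string S is at sorted index 5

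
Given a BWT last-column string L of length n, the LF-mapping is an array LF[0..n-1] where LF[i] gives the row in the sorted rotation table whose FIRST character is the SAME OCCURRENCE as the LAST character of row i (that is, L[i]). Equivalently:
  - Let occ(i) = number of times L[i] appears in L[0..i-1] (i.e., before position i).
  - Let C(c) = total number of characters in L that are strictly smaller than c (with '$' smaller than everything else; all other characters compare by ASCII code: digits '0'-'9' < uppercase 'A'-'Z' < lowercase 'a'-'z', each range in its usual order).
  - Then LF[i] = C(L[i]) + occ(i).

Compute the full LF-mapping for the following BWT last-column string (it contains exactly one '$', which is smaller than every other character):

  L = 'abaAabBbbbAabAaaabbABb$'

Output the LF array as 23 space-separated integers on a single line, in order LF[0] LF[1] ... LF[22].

Char counts: '$':1, 'A':4, 'B':2, 'a':7, 'b':9
C (first-col start): C('$')=0, C('A')=1, C('B')=5, C('a')=7, C('b')=14
L[0]='a': occ=0, LF[0]=C('a')+0=7+0=7
L[1]='b': occ=0, LF[1]=C('b')+0=14+0=14
L[2]='a': occ=1, LF[2]=C('a')+1=7+1=8
L[3]='A': occ=0, LF[3]=C('A')+0=1+0=1
L[4]='a': occ=2, LF[4]=C('a')+2=7+2=9
L[5]='b': occ=1, LF[5]=C('b')+1=14+1=15
L[6]='B': occ=0, LF[6]=C('B')+0=5+0=5
L[7]='b': occ=2, LF[7]=C('b')+2=14+2=16
L[8]='b': occ=3, LF[8]=C('b')+3=14+3=17
L[9]='b': occ=4, LF[9]=C('b')+4=14+4=18
L[10]='A': occ=1, LF[10]=C('A')+1=1+1=2
L[11]='a': occ=3, LF[11]=C('a')+3=7+3=10
L[12]='b': occ=5, LF[12]=C('b')+5=14+5=19
L[13]='A': occ=2, LF[13]=C('A')+2=1+2=3
L[14]='a': occ=4, LF[14]=C('a')+4=7+4=11
L[15]='a': occ=5, LF[15]=C('a')+5=7+5=12
L[16]='a': occ=6, LF[16]=C('a')+6=7+6=13
L[17]='b': occ=6, LF[17]=C('b')+6=14+6=20
L[18]='b': occ=7, LF[18]=C('b')+7=14+7=21
L[19]='A': occ=3, LF[19]=C('A')+3=1+3=4
L[20]='B': occ=1, LF[20]=C('B')+1=5+1=6
L[21]='b': occ=8, LF[21]=C('b')+8=14+8=22
L[22]='$': occ=0, LF[22]=C('$')+0=0+0=0

Answer: 7 14 8 1 9 15 5 16 17 18 2 10 19 3 11 12 13 20 21 4 6 22 0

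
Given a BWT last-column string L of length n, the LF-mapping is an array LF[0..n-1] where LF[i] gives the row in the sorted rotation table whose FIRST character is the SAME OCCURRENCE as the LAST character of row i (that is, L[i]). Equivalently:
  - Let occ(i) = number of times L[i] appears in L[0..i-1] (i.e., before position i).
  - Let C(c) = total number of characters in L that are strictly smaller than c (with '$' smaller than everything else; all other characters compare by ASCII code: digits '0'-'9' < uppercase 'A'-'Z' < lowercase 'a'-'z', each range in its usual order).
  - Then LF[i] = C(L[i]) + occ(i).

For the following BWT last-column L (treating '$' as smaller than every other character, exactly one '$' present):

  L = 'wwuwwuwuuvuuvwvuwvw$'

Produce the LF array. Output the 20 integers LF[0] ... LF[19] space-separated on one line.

Char counts: '$':1, 'u':7, 'v':4, 'w':8
C (first-col start): C('$')=0, C('u')=1, C('v')=8, C('w')=12
L[0]='w': occ=0, LF[0]=C('w')+0=12+0=12
L[1]='w': occ=1, LF[1]=C('w')+1=12+1=13
L[2]='u': occ=0, LF[2]=C('u')+0=1+0=1
L[3]='w': occ=2, LF[3]=C('w')+2=12+2=14
L[4]='w': occ=3, LF[4]=C('w')+3=12+3=15
L[5]='u': occ=1, LF[5]=C('u')+1=1+1=2
L[6]='w': occ=4, LF[6]=C('w')+4=12+4=16
L[7]='u': occ=2, LF[7]=C('u')+2=1+2=3
L[8]='u': occ=3, LF[8]=C('u')+3=1+3=4
L[9]='v': occ=0, LF[9]=C('v')+0=8+0=8
L[10]='u': occ=4, LF[10]=C('u')+4=1+4=5
L[11]='u': occ=5, LF[11]=C('u')+5=1+5=6
L[12]='v': occ=1, LF[12]=C('v')+1=8+1=9
L[13]='w': occ=5, LF[13]=C('w')+5=12+5=17
L[14]='v': occ=2, LF[14]=C('v')+2=8+2=10
L[15]='u': occ=6, LF[15]=C('u')+6=1+6=7
L[16]='w': occ=6, LF[16]=C('w')+6=12+6=18
L[17]='v': occ=3, LF[17]=C('v')+3=8+3=11
L[18]='w': occ=7, LF[18]=C('w')+7=12+7=19
L[19]='$': occ=0, LF[19]=C('$')+0=0+0=0

Answer: 12 13 1 14 15 2 16 3 4 8 5 6 9 17 10 7 18 11 19 0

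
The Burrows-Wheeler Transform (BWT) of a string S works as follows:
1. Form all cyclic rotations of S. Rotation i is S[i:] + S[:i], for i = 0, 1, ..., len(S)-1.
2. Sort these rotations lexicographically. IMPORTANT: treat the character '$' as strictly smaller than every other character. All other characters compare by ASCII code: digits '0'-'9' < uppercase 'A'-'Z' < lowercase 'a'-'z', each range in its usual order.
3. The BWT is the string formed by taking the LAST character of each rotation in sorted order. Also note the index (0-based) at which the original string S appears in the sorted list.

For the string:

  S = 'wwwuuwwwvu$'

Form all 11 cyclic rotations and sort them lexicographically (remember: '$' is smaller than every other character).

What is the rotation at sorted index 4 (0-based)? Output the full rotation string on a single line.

Answer: vu$wwwuuwww

Derivation:
All 11 rotations (rotation i = S[i:]+S[:i]):
  rot[0] = wwwuuwwwvu$
  rot[1] = wwuuwwwvu$w
  rot[2] = wuuwwwvu$ww
  rot[3] = uuwwwvu$www
  rot[4] = uwwwvu$wwwu
  rot[5] = wwwvu$wwwuu
  rot[6] = wwvu$wwwuuw
  rot[7] = wvu$wwwuuww
  rot[8] = vu$wwwuuwww
  rot[9] = u$wwwuuwwwv
  rot[10] = $wwwuuwwwvu
Sorted (with $ < everything):
  sorted[0] = $wwwuuwwwvu
  sorted[1] = u$wwwuuwwwv
  sorted[2] = uuwwwvu$www
  sorted[3] = uwwwvu$wwwu
  sorted[4] = vu$wwwuuwww
  sorted[5] = wuuwwwvu$ww
  sorted[6] = wvu$wwwuuww
  sorted[7] = wwuuwwwvu$w
  sorted[8] = wwvu$wwwuuw
  sorted[9] = wwwuuwwwvu$
  sorted[10] = wwwvu$wwwuu
sorted[4] = vu$wwwuuwww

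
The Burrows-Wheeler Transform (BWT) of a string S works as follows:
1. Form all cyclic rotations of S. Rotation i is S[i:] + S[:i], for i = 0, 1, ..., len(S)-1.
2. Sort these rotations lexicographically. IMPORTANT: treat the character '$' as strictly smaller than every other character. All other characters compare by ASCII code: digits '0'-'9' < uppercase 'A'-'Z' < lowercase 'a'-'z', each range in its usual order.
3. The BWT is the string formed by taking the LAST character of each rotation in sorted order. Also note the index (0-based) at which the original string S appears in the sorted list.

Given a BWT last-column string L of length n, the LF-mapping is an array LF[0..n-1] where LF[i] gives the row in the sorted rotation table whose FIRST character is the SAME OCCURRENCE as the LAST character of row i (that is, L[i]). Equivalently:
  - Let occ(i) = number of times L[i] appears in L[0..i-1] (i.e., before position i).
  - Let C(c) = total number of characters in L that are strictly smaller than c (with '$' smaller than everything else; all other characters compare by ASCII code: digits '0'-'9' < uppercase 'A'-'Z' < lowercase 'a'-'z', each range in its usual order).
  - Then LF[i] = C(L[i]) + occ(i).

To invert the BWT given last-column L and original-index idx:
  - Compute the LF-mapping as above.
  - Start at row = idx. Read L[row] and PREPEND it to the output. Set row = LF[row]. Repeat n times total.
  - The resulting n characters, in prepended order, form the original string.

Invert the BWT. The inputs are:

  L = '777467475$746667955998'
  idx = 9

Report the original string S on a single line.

LF mapping: 11 12 13 1 7 14 2 15 4 0 16 3 8 9 10 17 19 5 6 20 21 18
Walk LF starting at row 9, prepending L[row]:
  step 1: row=9, L[9]='$', prepend. Next row=LF[9]=0
  step 2: row=0, L[0]='7', prepend. Next row=LF[0]=11
  step 3: row=11, L[11]='4', prepend. Next row=LF[11]=3
  step 4: row=3, L[3]='4', prepend. Next row=LF[3]=1
  step 5: row=1, L[1]='7', prepend. Next row=LF[1]=12
  step 6: row=12, L[12]='6', prepend. Next row=LF[12]=8
  step 7: row=8, L[8]='5', prepend. Next row=LF[8]=4
  step 8: row=4, L[4]='6', prepend. Next row=LF[4]=7
  step 9: row=7, L[7]='7', prepend. Next row=LF[7]=15
  step 10: row=15, L[15]='7', prepend. Next row=LF[15]=17
  step 11: row=17, L[17]='5', prepend. Next row=LF[17]=5
  step 12: row=5, L[5]='7', prepend. Next row=LF[5]=14
  step 13: row=14, L[14]='6', prepend. Next row=LF[14]=10
  step 14: row=10, L[10]='7', prepend. Next row=LF[10]=16
  step 15: row=16, L[16]='9', prepend. Next row=LF[16]=19
  step 16: row=19, L[19]='9', prepend. Next row=LF[19]=20
  step 17: row=20, L[20]='9', prepend. Next row=LF[20]=21
  step 18: row=21, L[21]='8', prepend. Next row=LF[21]=18
  step 19: row=18, L[18]='5', prepend. Next row=LF[18]=6
  step 20: row=6, L[6]='4', prepend. Next row=LF[6]=2
  step 21: row=2, L[2]='7', prepend. Next row=LF[2]=13
  step 22: row=13, L[13]='6', prepend. Next row=LF[13]=9
Reversed output: 674589997675776567447$

Answer: 674589997675776567447$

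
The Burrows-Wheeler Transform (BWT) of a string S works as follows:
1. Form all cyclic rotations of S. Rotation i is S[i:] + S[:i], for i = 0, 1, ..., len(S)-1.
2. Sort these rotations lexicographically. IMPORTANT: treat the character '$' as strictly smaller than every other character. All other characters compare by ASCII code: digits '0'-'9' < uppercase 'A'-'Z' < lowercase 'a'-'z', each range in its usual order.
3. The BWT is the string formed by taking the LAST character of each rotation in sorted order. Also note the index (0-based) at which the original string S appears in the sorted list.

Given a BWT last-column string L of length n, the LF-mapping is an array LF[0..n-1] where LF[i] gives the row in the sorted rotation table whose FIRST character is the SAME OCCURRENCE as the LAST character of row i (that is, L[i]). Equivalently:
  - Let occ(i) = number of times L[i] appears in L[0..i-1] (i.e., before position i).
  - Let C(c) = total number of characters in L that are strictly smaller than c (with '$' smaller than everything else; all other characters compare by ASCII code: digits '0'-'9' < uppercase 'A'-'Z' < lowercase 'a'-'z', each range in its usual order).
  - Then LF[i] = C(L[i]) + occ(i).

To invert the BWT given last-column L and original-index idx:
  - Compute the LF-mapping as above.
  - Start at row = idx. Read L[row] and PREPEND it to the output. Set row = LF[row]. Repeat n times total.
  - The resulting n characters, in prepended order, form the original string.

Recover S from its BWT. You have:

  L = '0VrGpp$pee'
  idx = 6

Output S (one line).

LF mapping: 1 3 9 2 6 7 0 8 4 5
Walk LF starting at row 6, prepending L[row]:
  step 1: row=6, L[6]='$', prepend. Next row=LF[6]=0
  step 2: row=0, L[0]='0', prepend. Next row=LF[0]=1
  step 3: row=1, L[1]='V', prepend. Next row=LF[1]=3
  step 4: row=3, L[3]='G', prepend. Next row=LF[3]=2
  step 5: row=2, L[2]='r', prepend. Next row=LF[2]=9
  step 6: row=9, L[9]='e', prepend. Next row=LF[9]=5
  step 7: row=5, L[5]='p', prepend. Next row=LF[5]=7
  step 8: row=7, L[7]='p', prepend. Next row=LF[7]=8
  step 9: row=8, L[8]='e', prepend. Next row=LF[8]=4
  step 10: row=4, L[4]='p', prepend. Next row=LF[4]=6
Reversed output: pepperGV0$

Answer: pepperGV0$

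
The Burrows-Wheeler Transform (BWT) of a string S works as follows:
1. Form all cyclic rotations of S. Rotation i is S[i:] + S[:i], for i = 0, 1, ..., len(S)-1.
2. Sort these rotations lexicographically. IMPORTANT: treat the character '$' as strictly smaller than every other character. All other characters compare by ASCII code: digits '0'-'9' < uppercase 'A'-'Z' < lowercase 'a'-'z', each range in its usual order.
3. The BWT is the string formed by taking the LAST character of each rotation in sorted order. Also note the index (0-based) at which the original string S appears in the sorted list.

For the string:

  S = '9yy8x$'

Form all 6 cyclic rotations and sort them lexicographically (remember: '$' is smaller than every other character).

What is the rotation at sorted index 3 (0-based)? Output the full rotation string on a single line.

Answer: x$9yy8

Derivation:
All 6 rotations (rotation i = S[i:]+S[:i]):
  rot[0] = 9yy8x$
  rot[1] = yy8x$9
  rot[2] = y8x$9y
  rot[3] = 8x$9yy
  rot[4] = x$9yy8
  rot[5] = $9yy8x
Sorted (with $ < everything):
  sorted[0] = $9yy8x
  sorted[1] = 8x$9yy
  sorted[2] = 9yy8x$
  sorted[3] = x$9yy8
  sorted[4] = y8x$9y
  sorted[5] = yy8x$9
sorted[3] = x$9yy8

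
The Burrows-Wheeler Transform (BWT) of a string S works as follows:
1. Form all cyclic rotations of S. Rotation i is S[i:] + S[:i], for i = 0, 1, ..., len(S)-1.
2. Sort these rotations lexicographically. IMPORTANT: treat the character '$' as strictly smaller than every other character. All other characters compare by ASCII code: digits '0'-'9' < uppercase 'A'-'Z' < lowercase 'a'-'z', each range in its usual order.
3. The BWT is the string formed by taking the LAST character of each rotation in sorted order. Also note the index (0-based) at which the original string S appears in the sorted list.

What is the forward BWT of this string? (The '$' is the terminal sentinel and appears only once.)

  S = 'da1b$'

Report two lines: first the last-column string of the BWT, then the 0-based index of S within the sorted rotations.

All 5 rotations (rotation i = S[i:]+S[:i]):
  rot[0] = da1b$
  rot[1] = a1b$d
  rot[2] = 1b$da
  rot[3] = b$da1
  rot[4] = $da1b
Sorted (with $ < everything):
  sorted[0] = $da1b  (last char: 'b')
  sorted[1] = 1b$da  (last char: 'a')
  sorted[2] = a1b$d  (last char: 'd')
  sorted[3] = b$da1  (last char: '1')
  sorted[4] = da1b$  (last char: '$')
Last column: bad1$
Original string S is at sorted index 4

Answer: bad1$
4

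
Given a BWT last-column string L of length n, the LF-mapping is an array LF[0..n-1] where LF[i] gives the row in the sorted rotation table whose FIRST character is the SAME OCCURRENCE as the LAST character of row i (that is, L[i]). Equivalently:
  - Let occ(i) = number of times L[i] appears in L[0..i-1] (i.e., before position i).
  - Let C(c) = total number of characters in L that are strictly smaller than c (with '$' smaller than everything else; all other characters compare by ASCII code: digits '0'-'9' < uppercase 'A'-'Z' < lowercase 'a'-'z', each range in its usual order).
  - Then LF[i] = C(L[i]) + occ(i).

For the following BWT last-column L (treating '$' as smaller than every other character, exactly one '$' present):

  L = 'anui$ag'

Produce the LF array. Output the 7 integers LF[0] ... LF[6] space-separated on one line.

Char counts: '$':1, 'a':2, 'g':1, 'i':1, 'n':1, 'u':1
C (first-col start): C('$')=0, C('a')=1, C('g')=3, C('i')=4, C('n')=5, C('u')=6
L[0]='a': occ=0, LF[0]=C('a')+0=1+0=1
L[1]='n': occ=0, LF[1]=C('n')+0=5+0=5
L[2]='u': occ=0, LF[2]=C('u')+0=6+0=6
L[3]='i': occ=0, LF[3]=C('i')+0=4+0=4
L[4]='$': occ=0, LF[4]=C('$')+0=0+0=0
L[5]='a': occ=1, LF[5]=C('a')+1=1+1=2
L[6]='g': occ=0, LF[6]=C('g')+0=3+0=3

Answer: 1 5 6 4 0 2 3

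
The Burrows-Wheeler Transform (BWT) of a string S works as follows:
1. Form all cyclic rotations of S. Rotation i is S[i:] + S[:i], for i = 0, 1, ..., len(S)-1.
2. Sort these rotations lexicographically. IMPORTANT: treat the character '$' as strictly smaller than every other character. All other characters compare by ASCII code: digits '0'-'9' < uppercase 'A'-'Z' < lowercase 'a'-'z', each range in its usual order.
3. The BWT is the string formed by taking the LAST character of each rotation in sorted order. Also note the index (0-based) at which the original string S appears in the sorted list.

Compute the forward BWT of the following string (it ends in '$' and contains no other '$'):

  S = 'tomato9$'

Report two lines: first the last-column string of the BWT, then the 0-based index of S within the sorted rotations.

All 8 rotations (rotation i = S[i:]+S[:i]):
  rot[0] = tomato9$
  rot[1] = omato9$t
  rot[2] = mato9$to
  rot[3] = ato9$tom
  rot[4] = to9$toma
  rot[5] = o9$tomat
  rot[6] = 9$tomato
  rot[7] = $tomato9
Sorted (with $ < everything):
  sorted[0] = $tomato9  (last char: '9')
  sorted[1] = 9$tomato  (last char: 'o')
  sorted[2] = ato9$tom  (last char: 'm')
  sorted[3] = mato9$to  (last char: 'o')
  sorted[4] = o9$tomat  (last char: 't')
  sorted[5] = omato9$t  (last char: 't')
  sorted[6] = to9$toma  (last char: 'a')
  sorted[7] = tomato9$  (last char: '$')
Last column: 9omotta$
Original string S is at sorted index 7

Answer: 9omotta$
7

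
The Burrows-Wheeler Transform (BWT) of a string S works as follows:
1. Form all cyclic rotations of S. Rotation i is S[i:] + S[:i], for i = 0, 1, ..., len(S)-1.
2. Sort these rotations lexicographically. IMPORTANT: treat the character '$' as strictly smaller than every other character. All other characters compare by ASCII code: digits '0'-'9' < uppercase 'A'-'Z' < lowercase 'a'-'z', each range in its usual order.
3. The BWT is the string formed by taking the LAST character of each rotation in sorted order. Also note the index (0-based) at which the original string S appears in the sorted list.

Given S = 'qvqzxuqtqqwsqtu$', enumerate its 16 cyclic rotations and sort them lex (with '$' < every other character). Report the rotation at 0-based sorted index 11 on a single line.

Answer: uqtqqwsqtu$qvqzx

Derivation:
All 16 rotations (rotation i = S[i:]+S[:i]):
  rot[0] = qvqzxuqtqqwsqtu$
  rot[1] = vqzxuqtqqwsqtu$q
  rot[2] = qzxuqtqqwsqtu$qv
  rot[3] = zxuqtqqwsqtu$qvq
  rot[4] = xuqtqqwsqtu$qvqz
  rot[5] = uqtqqwsqtu$qvqzx
  rot[6] = qtqqwsqtu$qvqzxu
  rot[7] = tqqwsqtu$qvqzxuq
  rot[8] = qqwsqtu$qvqzxuqt
  rot[9] = qwsqtu$qvqzxuqtq
  rot[10] = wsqtu$qvqzxuqtqq
  rot[11] = sqtu$qvqzxuqtqqw
  rot[12] = qtu$qvqzxuqtqqws
  rot[13] = tu$qvqzxuqtqqwsq
  rot[14] = u$qvqzxuqtqqwsqt
  rot[15] = $qvqzxuqtqqwsqtu
Sorted (with $ < everything):
  sorted[0] = $qvqzxuqtqqwsqtu
  sorted[1] = qqwsqtu$qvqzxuqt
  sorted[2] = qtqqwsqtu$qvqzxu
  sorted[3] = qtu$qvqzxuqtqqws
  sorted[4] = qvqzxuqtqqwsqtu$
  sorted[5] = qwsqtu$qvqzxuqtq
  sorted[6] = qzxuqtqqwsqtu$qv
  sorted[7] = sqtu$qvqzxuqtqqw
  sorted[8] = tqqwsqtu$qvqzxuq
  sorted[9] = tu$qvqzxuqtqqwsq
  sorted[10] = u$qvqzxuqtqqwsqt
  sorted[11] = uqtqqwsqtu$qvqzx
  sorted[12] = vqzxuqtqqwsqtu$q
  sorted[13] = wsqtu$qvqzxuqtqq
  sorted[14] = xuqtqqwsqtu$qvqz
  sorted[15] = zxuqtqqwsqtu$qvq
sorted[11] = uqtqqwsqtu$qvqzx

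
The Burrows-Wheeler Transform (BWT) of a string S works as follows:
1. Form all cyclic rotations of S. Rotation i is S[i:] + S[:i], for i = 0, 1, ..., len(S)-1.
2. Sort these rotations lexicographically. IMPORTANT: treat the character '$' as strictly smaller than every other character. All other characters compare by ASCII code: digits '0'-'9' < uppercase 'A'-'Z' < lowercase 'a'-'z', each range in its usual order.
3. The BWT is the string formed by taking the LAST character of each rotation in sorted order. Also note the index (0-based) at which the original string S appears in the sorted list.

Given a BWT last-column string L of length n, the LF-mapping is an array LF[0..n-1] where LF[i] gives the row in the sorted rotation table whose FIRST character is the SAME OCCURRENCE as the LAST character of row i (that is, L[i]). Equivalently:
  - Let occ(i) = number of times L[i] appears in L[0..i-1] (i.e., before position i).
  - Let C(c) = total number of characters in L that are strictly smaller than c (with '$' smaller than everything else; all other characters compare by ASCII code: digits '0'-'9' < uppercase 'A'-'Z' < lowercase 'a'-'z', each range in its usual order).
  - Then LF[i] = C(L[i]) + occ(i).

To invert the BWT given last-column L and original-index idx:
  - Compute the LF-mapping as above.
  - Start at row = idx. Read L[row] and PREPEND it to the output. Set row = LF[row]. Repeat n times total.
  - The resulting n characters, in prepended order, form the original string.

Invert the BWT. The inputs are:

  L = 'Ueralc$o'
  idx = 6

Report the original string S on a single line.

LF mapping: 1 4 7 2 5 3 0 6
Walk LF starting at row 6, prepending L[row]:
  step 1: row=6, L[6]='$', prepend. Next row=LF[6]=0
  step 2: row=0, L[0]='U', prepend. Next row=LF[0]=1
  step 3: row=1, L[1]='e', prepend. Next row=LF[1]=4
  step 4: row=4, L[4]='l', prepend. Next row=LF[4]=5
  step 5: row=5, L[5]='c', prepend. Next row=LF[5]=3
  step 6: row=3, L[3]='a', prepend. Next row=LF[3]=2
  step 7: row=2, L[2]='r', prepend. Next row=LF[2]=7
  step 8: row=7, L[7]='o', prepend. Next row=LF[7]=6
Reversed output: oracleU$

Answer: oracleU$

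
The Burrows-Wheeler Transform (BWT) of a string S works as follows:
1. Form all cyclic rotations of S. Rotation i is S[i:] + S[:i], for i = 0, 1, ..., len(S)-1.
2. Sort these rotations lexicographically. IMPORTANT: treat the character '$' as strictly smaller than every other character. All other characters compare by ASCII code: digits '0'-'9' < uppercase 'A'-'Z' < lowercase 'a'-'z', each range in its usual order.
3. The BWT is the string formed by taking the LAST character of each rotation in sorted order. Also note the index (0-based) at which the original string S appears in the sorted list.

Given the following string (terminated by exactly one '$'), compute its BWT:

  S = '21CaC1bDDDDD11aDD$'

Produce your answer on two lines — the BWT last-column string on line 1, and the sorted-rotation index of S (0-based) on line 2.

Answer: DD21C$a1DDaDDDbC11
5

Derivation:
All 18 rotations (rotation i = S[i:]+S[:i]):
  rot[0] = 21CaC1bDDDDD11aDD$
  rot[1] = 1CaC1bDDDDD11aDD$2
  rot[2] = CaC1bDDDDD11aDD$21
  rot[3] = aC1bDDDDD11aDD$21C
  rot[4] = C1bDDDDD11aDD$21Ca
  rot[5] = 1bDDDDD11aDD$21CaC
  rot[6] = bDDDDD11aDD$21CaC1
  rot[7] = DDDDD11aDD$21CaC1b
  rot[8] = DDDD11aDD$21CaC1bD
  rot[9] = DDD11aDD$21CaC1bDD
  rot[10] = DD11aDD$21CaC1bDDD
  rot[11] = D11aDD$21CaC1bDDDD
  rot[12] = 11aDD$21CaC1bDDDDD
  rot[13] = 1aDD$21CaC1bDDDDD1
  rot[14] = aDD$21CaC1bDDDDD11
  rot[15] = DD$21CaC1bDDDDD11a
  rot[16] = D$21CaC1bDDDDD11aD
  rot[17] = $21CaC1bDDDDD11aDD
Sorted (with $ < everything):
  sorted[0] = $21CaC1bDDDDD11aDD  (last char: 'D')
  sorted[1] = 11aDD$21CaC1bDDDDD  (last char: 'D')
  sorted[2] = 1CaC1bDDDDD11aDD$2  (last char: '2')
  sorted[3] = 1aDD$21CaC1bDDDDD1  (last char: '1')
  sorted[4] = 1bDDDDD11aDD$21CaC  (last char: 'C')
  sorted[5] = 21CaC1bDDDDD11aDD$  (last char: '$')
  sorted[6] = C1bDDDDD11aDD$21Ca  (last char: 'a')
  sorted[7] = CaC1bDDDDD11aDD$21  (last char: '1')
  sorted[8] = D$21CaC1bDDDDD11aD  (last char: 'D')
  sorted[9] = D11aDD$21CaC1bDDDD  (last char: 'D')
  sorted[10] = DD$21CaC1bDDDDD11a  (last char: 'a')
  sorted[11] = DD11aDD$21CaC1bDDD  (last char: 'D')
  sorted[12] = DDD11aDD$21CaC1bDD  (last char: 'D')
  sorted[13] = DDDD11aDD$21CaC1bD  (last char: 'D')
  sorted[14] = DDDDD11aDD$21CaC1b  (last char: 'b')
  sorted[15] = aC1bDDDDD11aDD$21C  (last char: 'C')
  sorted[16] = aDD$21CaC1bDDDDD11  (last char: '1')
  sorted[17] = bDDDDD11aDD$21CaC1  (last char: '1')
Last column: DD21C$a1DDaDDDbC11
Original string S is at sorted index 5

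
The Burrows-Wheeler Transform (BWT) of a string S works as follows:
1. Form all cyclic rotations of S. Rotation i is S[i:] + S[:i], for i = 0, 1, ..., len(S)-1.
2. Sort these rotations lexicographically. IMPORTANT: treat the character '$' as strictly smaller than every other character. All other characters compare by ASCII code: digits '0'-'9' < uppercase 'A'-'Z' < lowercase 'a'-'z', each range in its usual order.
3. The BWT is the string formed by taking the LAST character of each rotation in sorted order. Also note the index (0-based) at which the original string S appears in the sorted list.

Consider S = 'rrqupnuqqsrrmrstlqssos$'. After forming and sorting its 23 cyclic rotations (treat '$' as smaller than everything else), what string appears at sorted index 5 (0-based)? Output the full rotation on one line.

All 23 rotations (rotation i = S[i:]+S[:i]):
  rot[0] = rrqupnuqqsrrmrstlqssos$
  rot[1] = rqupnuqqsrrmrstlqssos$r
  rot[2] = qupnuqqsrrmrstlqssos$rr
  rot[3] = upnuqqsrrmrstlqssos$rrq
  rot[4] = pnuqqsrrmrstlqssos$rrqu
  rot[5] = nuqqsrrmrstlqssos$rrqup
  rot[6] = uqqsrrmrstlqssos$rrqupn
  rot[7] = qqsrrmrstlqssos$rrqupnu
  rot[8] = qsrrmrstlqssos$rrqupnuq
  rot[9] = srrmrstlqssos$rrqupnuqq
  rot[10] = rrmrstlqssos$rrqupnuqqs
  rot[11] = rmrstlqssos$rrqupnuqqsr
  rot[12] = mrstlqssos$rrqupnuqqsrr
  rot[13] = rstlqssos$rrqupnuqqsrrm
  rot[14] = stlqssos$rrqupnuqqsrrmr
  rot[15] = tlqssos$rrqupnuqqsrrmrs
  rot[16] = lqssos$rrqupnuqqsrrmrst
  rot[17] = qssos$rrqupnuqqsrrmrstl
  rot[18] = ssos$rrqupnuqqsrrmrstlq
  rot[19] = sos$rrqupnuqqsrrmrstlqs
  rot[20] = os$rrqupnuqqsrrmrstlqss
  rot[21] = s$rrqupnuqqsrrmrstlqsso
  rot[22] = $rrqupnuqqsrrmrstlqssos
Sorted (with $ < everything):
  sorted[0] = $rrqupnuqqsrrmrstlqssos
  sorted[1] = lqssos$rrqupnuqqsrrmrst
  sorted[2] = mrstlqssos$rrqupnuqqsrr
  sorted[3] = nuqqsrrmrstlqssos$rrqup
  sorted[4] = os$rrqupnuqqsrrmrstlqss
  sorted[5] = pnuqqsrrmrstlqssos$rrqu
  sorted[6] = qqsrrmrstlqssos$rrqupnu
  sorted[7] = qsrrmrstlqssos$rrqupnuq
  sorted[8] = qssos$rrqupnuqqsrrmrstl
  sorted[9] = qupnuqqsrrmrstlqssos$rr
  sorted[10] = rmrstlqssos$rrqupnuqqsr
  sorted[11] = rqupnuqqsrrmrstlqssos$r
  sorted[12] = rrmrstlqssos$rrqupnuqqs
  sorted[13] = rrqupnuqqsrrmrstlqssos$
  sorted[14] = rstlqssos$rrqupnuqqsrrm
  sorted[15] = s$rrqupnuqqsrrmrstlqsso
  sorted[16] = sos$rrqupnuqqsrrmrstlqs
  sorted[17] = srrmrstlqssos$rrqupnuqq
  sorted[18] = ssos$rrqupnuqqsrrmrstlq
  sorted[19] = stlqssos$rrqupnuqqsrrmr
  sorted[20] = tlqssos$rrqupnuqqsrrmrs
  sorted[21] = upnuqqsrrmrstlqssos$rrq
  sorted[22] = uqqsrrmrstlqssos$rrqupn
sorted[5] = pnuqqsrrmrstlqssos$rrqu

Answer: pnuqqsrrmrstlqssos$rrqu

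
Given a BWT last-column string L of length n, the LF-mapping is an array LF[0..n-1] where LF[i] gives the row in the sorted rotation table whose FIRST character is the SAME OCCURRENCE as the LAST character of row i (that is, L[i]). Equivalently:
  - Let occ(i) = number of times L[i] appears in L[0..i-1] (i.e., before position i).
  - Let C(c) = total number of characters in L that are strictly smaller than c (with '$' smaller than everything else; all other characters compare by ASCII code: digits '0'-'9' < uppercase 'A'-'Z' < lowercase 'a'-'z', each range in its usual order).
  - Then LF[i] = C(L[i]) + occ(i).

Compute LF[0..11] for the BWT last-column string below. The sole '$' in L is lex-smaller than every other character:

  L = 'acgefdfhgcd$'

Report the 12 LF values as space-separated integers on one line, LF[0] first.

Answer: 1 2 9 6 7 4 8 11 10 3 5 0

Derivation:
Char counts: '$':1, 'a':1, 'c':2, 'd':2, 'e':1, 'f':2, 'g':2, 'h':1
C (first-col start): C('$')=0, C('a')=1, C('c')=2, C('d')=4, C('e')=6, C('f')=7, C('g')=9, C('h')=11
L[0]='a': occ=0, LF[0]=C('a')+0=1+0=1
L[1]='c': occ=0, LF[1]=C('c')+0=2+0=2
L[2]='g': occ=0, LF[2]=C('g')+0=9+0=9
L[3]='e': occ=0, LF[3]=C('e')+0=6+0=6
L[4]='f': occ=0, LF[4]=C('f')+0=7+0=7
L[5]='d': occ=0, LF[5]=C('d')+0=4+0=4
L[6]='f': occ=1, LF[6]=C('f')+1=7+1=8
L[7]='h': occ=0, LF[7]=C('h')+0=11+0=11
L[8]='g': occ=1, LF[8]=C('g')+1=9+1=10
L[9]='c': occ=1, LF[9]=C('c')+1=2+1=3
L[10]='d': occ=1, LF[10]=C('d')+1=4+1=5
L[11]='$': occ=0, LF[11]=C('$')+0=0+0=0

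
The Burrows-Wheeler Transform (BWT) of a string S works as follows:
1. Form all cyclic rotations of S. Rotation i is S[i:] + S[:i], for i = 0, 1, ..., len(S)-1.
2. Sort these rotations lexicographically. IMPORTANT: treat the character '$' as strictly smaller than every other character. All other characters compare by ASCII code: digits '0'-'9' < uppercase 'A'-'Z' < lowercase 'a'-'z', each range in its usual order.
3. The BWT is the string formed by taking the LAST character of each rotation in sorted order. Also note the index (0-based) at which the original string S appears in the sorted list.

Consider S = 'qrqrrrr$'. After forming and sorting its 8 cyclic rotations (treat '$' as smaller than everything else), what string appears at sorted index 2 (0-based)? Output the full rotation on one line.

Answer: qrrrr$qr

Derivation:
All 8 rotations (rotation i = S[i:]+S[:i]):
  rot[0] = qrqrrrr$
  rot[1] = rqrrrr$q
  rot[2] = qrrrr$qr
  rot[3] = rrrr$qrq
  rot[4] = rrr$qrqr
  rot[5] = rr$qrqrr
  rot[6] = r$qrqrrr
  rot[7] = $qrqrrrr
Sorted (with $ < everything):
  sorted[0] = $qrqrrrr
  sorted[1] = qrqrrrr$
  sorted[2] = qrrrr$qr
  sorted[3] = r$qrqrrr
  sorted[4] = rqrrrr$q
  sorted[5] = rr$qrqrr
  sorted[6] = rrr$qrqr
  sorted[7] = rrrr$qrq
sorted[2] = qrrrr$qr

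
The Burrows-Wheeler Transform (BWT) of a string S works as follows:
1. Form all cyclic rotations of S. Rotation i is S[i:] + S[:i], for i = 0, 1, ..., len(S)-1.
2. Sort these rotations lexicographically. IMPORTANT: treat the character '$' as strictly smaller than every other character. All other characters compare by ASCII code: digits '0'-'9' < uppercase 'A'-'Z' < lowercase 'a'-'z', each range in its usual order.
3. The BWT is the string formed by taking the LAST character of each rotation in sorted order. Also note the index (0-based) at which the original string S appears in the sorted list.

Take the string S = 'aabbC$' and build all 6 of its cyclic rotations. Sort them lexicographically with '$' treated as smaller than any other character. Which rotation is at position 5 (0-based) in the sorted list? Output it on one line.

All 6 rotations (rotation i = S[i:]+S[:i]):
  rot[0] = aabbC$
  rot[1] = abbC$a
  rot[2] = bbC$aa
  rot[3] = bC$aab
  rot[4] = C$aabb
  rot[5] = $aabbC
Sorted (with $ < everything):
  sorted[0] = $aabbC
  sorted[1] = C$aabb
  sorted[2] = aabbC$
  sorted[3] = abbC$a
  sorted[4] = bC$aab
  sorted[5] = bbC$aa
sorted[5] = bbC$aa

Answer: bbC$aa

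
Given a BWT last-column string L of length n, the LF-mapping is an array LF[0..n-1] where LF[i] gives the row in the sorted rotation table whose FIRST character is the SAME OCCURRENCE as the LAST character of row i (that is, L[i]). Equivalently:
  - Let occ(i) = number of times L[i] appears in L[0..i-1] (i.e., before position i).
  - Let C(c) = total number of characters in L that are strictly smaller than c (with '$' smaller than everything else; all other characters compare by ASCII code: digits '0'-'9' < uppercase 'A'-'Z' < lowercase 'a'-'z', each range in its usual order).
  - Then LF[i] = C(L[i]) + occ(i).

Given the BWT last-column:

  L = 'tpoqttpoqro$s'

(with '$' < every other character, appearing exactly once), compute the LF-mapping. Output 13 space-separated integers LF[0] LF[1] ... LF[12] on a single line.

Char counts: '$':1, 'o':3, 'p':2, 'q':2, 'r':1, 's':1, 't':3
C (first-col start): C('$')=0, C('o')=1, C('p')=4, C('q')=6, C('r')=8, C('s')=9, C('t')=10
L[0]='t': occ=0, LF[0]=C('t')+0=10+0=10
L[1]='p': occ=0, LF[1]=C('p')+0=4+0=4
L[2]='o': occ=0, LF[2]=C('o')+0=1+0=1
L[3]='q': occ=0, LF[3]=C('q')+0=6+0=6
L[4]='t': occ=1, LF[4]=C('t')+1=10+1=11
L[5]='t': occ=2, LF[5]=C('t')+2=10+2=12
L[6]='p': occ=1, LF[6]=C('p')+1=4+1=5
L[7]='o': occ=1, LF[7]=C('o')+1=1+1=2
L[8]='q': occ=1, LF[8]=C('q')+1=6+1=7
L[9]='r': occ=0, LF[9]=C('r')+0=8+0=8
L[10]='o': occ=2, LF[10]=C('o')+2=1+2=3
L[11]='$': occ=0, LF[11]=C('$')+0=0+0=0
L[12]='s': occ=0, LF[12]=C('s')+0=9+0=9

Answer: 10 4 1 6 11 12 5 2 7 8 3 0 9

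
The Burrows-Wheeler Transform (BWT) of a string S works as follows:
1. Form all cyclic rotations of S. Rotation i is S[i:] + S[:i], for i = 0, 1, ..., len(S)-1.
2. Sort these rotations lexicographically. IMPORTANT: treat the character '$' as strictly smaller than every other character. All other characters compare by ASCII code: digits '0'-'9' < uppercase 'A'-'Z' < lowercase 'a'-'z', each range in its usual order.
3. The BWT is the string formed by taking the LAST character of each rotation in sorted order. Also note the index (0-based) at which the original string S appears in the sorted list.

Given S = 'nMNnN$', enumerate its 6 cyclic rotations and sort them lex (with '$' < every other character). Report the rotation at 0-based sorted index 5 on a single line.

All 6 rotations (rotation i = S[i:]+S[:i]):
  rot[0] = nMNnN$
  rot[1] = MNnN$n
  rot[2] = NnN$nM
  rot[3] = nN$nMN
  rot[4] = N$nMNn
  rot[5] = $nMNnN
Sorted (with $ < everything):
  sorted[0] = $nMNnN
  sorted[1] = MNnN$n
  sorted[2] = N$nMNn
  sorted[3] = NnN$nM
  sorted[4] = nMNnN$
  sorted[5] = nN$nMN
sorted[5] = nN$nMN

Answer: nN$nMN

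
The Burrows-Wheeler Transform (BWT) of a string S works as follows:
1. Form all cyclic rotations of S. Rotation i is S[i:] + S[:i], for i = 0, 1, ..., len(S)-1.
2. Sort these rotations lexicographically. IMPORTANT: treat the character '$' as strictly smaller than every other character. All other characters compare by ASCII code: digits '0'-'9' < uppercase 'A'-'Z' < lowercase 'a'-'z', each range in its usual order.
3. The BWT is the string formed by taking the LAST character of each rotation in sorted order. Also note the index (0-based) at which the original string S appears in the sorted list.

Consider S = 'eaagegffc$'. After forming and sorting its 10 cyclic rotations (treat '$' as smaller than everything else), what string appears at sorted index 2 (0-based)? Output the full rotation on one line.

Answer: agegffc$ea

Derivation:
All 10 rotations (rotation i = S[i:]+S[:i]):
  rot[0] = eaagegffc$
  rot[1] = aagegffc$e
  rot[2] = agegffc$ea
  rot[3] = gegffc$eaa
  rot[4] = egffc$eaag
  rot[5] = gffc$eaage
  rot[6] = ffc$eaageg
  rot[7] = fc$eaagegf
  rot[8] = c$eaagegff
  rot[9] = $eaagegffc
Sorted (with $ < everything):
  sorted[0] = $eaagegffc
  sorted[1] = aagegffc$e
  sorted[2] = agegffc$ea
  sorted[3] = c$eaagegff
  sorted[4] = eaagegffc$
  sorted[5] = egffc$eaag
  sorted[6] = fc$eaagegf
  sorted[7] = ffc$eaageg
  sorted[8] = gegffc$eaa
  sorted[9] = gffc$eaage
sorted[2] = agegffc$ea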